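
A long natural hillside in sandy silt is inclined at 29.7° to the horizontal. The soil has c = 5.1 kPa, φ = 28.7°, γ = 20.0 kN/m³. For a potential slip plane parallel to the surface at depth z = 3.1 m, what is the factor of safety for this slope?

FS = 1.15

For an infinite slope with a slip plane parallel to the surface (no pore pressure): FS = [c + γz cos²β tanφ] / [γz sinβ cosβ].
γz = 20.0·3.1 = 62.00 kN/m²
Numerator = 5.1 + 62.00·cos²29.7°·tan28.7° = 5.1 + 62.00·0.7545·0.5475 = 30.711 kPa
Denominator = 62.00·sin29.7°·cos29.7° = 62.00·0.4955·0.8686 = 26.683 kPa
FS = 30.711 / 26.683 = 1.151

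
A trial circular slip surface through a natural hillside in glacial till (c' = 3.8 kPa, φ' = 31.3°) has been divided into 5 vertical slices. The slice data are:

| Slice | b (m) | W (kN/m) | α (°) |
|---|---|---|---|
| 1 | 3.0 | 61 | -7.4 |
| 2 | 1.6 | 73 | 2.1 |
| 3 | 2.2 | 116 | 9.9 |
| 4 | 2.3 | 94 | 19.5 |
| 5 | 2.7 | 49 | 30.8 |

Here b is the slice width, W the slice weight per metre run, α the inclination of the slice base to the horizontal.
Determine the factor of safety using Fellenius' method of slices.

FS = 3.89

Ordinary method of slices: FS = Σ[c'·Δl_i + (W_i cosα_i)·tanφ'] / Σ W_i sinα_i, with Δl_i = b_i / cosα_i.
Slice 1: Δl = 3.0/cos(-7.4°) = 3.025 m; N'_1 = 61·cos(-7.4°) = 60.5; c'Δl = 11.50; W sinα = -7.9
Slice 2: Δl = 1.6/cos2.1° = 1.601 m; N'_2 = 73·cos2.1° = 73.0; c'Δl = 6.08; W sinα = 2.7
Slice 3: Δl = 2.2/cos9.9° = 2.233 m; N'_3 = 116·cos9.9° = 114.3; c'Δl = 8.49; W sinα = 19.9
Slice 4: Δl = 2.3/cos19.5° = 2.440 m; N'_4 = 94·cos19.5° = 88.6; c'Δl = 9.27; W sinα = 31.4
Slice 5: Δl = 2.7/cos30.8° = 3.143 m; N'_5 = 49·cos30.8° = 42.1; c'Δl = 11.94; W sinα = 25.1
Σc'Δl = 47.3 kN/m; ΣN' = 378.4 kN/m; ΣW sinα = 71.2 kN/m
Resisting = 47.3 + 378.4·tan31.3° = 47.3 + 230.1 = 277.4 kN/m
FS = 277.4 / 71.2 = 3.894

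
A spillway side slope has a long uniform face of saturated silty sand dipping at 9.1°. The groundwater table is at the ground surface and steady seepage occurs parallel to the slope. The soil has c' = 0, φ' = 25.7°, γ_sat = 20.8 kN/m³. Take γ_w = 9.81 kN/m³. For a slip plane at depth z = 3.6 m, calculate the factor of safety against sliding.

With seepage parallel to the slope and the water table at the surface, the effective normal stress on the slip plane uses the buoyant unit weight γ' = γ_sat − γ_w while the driving shear stress uses γ_sat:
FS = [c' + γ' z cos²β tanφ'] / [γ_sat z sinβ cosβ]
(For c' = 0 this reduces to FS = (γ'/γ_sat)·tanφ'/tanβ.)
γ' = 20.8 − 9.81 = 10.99 kN/m³
Numerator = 0.0 + 10.99·3.6·cos²9.1°·tan25.7° = 0.0 + 10.99·3.6·0.9750·0.4813 = 18.565 kPa
Denominator = 20.8·3.6·sin9.1°·cos9.1° = 20.8·3.6·0.1582·0.9874 = 11.694 kPa
FS = 18.565 / 11.694 = 1.588

FS = 1.59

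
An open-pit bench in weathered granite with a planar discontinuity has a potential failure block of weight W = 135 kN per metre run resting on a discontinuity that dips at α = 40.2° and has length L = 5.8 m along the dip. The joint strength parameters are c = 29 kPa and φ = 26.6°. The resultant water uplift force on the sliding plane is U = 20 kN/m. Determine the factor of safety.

FS = 2.41

Resolving the block weight along and normal to the plane and applying the Mohr–Coulomb strength on the joint:
N' = W cosα − U = 135·cos40.2° − 20 = 83.1 kN/m
Driving force T = W sinα = 135·sin40.2° = 87.1 kN/m
Resisting force R = c·L + N'·tanφ = 29·5.8 + 83.1·tan26.6° = 168.2 + 41.6 = 209.8 kN/m
FS = R / T = 209.8 / 87.1 = 2.408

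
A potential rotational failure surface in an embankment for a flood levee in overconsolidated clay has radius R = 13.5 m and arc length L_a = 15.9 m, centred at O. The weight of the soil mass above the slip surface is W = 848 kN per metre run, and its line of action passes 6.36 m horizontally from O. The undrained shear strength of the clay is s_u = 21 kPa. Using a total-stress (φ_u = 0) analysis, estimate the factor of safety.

Taking moments about the centre O, the resisting moment is provided by the undrained shear strength acting along the arc:
M_R = s_u·L_a·R = 21·15.90·13.5 = 4507.7 kN·m/m
M_D = W·d = 848·6.36 = 5393.3 kN·m/m
FS = M_R / M_D = 4507.7 / 5393.3 = 0.836

FS = 0.84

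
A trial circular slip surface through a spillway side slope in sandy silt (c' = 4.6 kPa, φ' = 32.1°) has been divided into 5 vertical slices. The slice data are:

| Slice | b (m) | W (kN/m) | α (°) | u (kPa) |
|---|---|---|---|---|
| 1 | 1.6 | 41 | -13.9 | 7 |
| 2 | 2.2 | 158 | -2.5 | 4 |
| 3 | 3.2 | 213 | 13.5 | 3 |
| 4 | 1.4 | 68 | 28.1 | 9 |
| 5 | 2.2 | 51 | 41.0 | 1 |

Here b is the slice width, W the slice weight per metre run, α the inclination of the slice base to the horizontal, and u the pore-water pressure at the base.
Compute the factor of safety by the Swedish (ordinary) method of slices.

Ordinary method of slices: FS = Σ[c'·Δl_i + (W_i cosα_i − u_i·Δl_i)·tanφ'] / Σ W_i sinα_i, with Δl_i = b_i / cosα_i.
Slice 1: Δl = 1.6/cos(-13.9°) = 1.648 m; N'_1 = 41·cos(-13.9°) − 7·1.648 = 28.3; c'Δl = 7.58; W sinα = -9.8
Slice 2: Δl = 2.2/cos(-2.5°) = 2.202 m; N'_2 = 158·cos(-2.5°) − 4·2.202 = 149.0; c'Δl = 10.13; W sinα = -6.9
Slice 3: Δl = 3.2/cos13.5° = 3.291 m; N'_3 = 213·cos13.5° − 3·3.291 = 197.2; c'Δl = 15.14; W sinα = 49.7
Slice 4: Δl = 1.4/cos28.1° = 1.587 m; N'_4 = 68·cos28.1° − 9·1.587 = 45.7; c'Δl = 7.30; W sinα = 32.0
Slice 5: Δl = 2.2/cos41.0° = 2.915 m; N'_5 = 51·cos41.0° − 1·2.915 = 35.6; c'Δl = 13.41; W sinα = 33.5
Σc'Δl = 53.6 kN/m; ΣN' = 455.8 kN/m; ΣW sinα = 98.5 kN/m
Resisting = 53.6 + 455.8·tan32.1° = 53.6 + 285.9 = 339.5 kN/m
FS = 339.5 / 98.5 = 3.448

FS = 3.45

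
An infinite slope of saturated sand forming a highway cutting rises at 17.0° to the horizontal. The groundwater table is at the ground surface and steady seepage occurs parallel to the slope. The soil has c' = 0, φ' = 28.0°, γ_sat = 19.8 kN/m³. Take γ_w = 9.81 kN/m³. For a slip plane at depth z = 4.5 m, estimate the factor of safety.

With seepage parallel to the slope and the water table at the surface, the effective normal stress on the slip plane uses the buoyant unit weight γ' = γ_sat − γ_w while the driving shear stress uses γ_sat:
FS = [c' + γ' z cos²β tanφ'] / [γ_sat z sinβ cosβ]
(For c' = 0 this reduces to FS = (γ'/γ_sat)·tanφ'/tanβ.)
γ' = 19.8 − 9.81 = 9.99 kN/m³
Numerator = 0.0 + 9.99·4.5·cos²17.0°·tan28.0° = 0.0 + 9.99·4.5·0.9145·0.5317 = 21.860 kPa
Denominator = 19.8·4.5·sin17.0°·cos17.0° = 19.8·4.5·0.2924·0.9563 = 24.912 kPa
FS = 21.860 / 24.912 = 0.877

FS = 0.88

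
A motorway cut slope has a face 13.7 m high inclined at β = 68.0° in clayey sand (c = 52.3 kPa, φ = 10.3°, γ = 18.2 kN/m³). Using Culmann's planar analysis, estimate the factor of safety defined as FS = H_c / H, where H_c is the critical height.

FS = 1.64

H_c = (4c/γ) · sinβ cosφ / [1 − cos(β − φ)]
    = (4·52.3/18.2) · sin68.0°·cos10.3° / [1 − cos57.7°]
    = 11.495 · 0.9122 / 0.4656 = 22.52 m
FS = H_c / H = 22.52 / 13.7 = 1.644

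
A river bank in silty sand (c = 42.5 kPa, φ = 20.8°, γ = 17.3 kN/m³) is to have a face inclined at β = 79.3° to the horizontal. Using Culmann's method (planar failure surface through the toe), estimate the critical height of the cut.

Culmann's analysis gives the critical failure plane at α_cr = (β + φ)/2 = (79.3 + 20.8)/2 = 50.0°, and the critical height
H_c = (4c/γ) · sinβ cosφ / [1 − cos(β − φ)]
    = (4·42.5/17.3) · sin79.3°·cos20.8° / [1 − cos(58.5°)]
    = 9.827 · 0.9826·0.9348 / [1 − 0.5225]
    = 9.827 · 0.9186 / 0.4775
    = 18.90 m

H_c = 18.90 m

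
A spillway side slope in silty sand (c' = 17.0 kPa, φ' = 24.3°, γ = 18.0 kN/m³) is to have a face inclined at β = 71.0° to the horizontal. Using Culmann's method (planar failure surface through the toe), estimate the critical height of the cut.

Culmann's analysis gives the critical failure plane at α_cr = (β + φ')/2 = (71.0 + 24.3)/2 = 47.6°, and the critical height
H_c = (4c'/γ) · sinβ cosφ' / [1 − cos(β − φ')]
    = (4·17.0/18.0) · sin71.0°·cos24.3° / [1 − cos(46.7°)]
    = 3.778 · 0.9455·0.9114 / [1 − 0.6858]
    = 3.778 · 0.8617 / 0.3142
    = 10.36 m

H_c = 10.36 m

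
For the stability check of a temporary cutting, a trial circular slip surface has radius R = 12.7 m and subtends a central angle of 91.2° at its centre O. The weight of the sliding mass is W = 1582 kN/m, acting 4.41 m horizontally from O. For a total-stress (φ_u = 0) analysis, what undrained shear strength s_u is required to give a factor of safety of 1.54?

FS = s_u·L_a·R / (W·d), so s_u = FS·W·d / (L_a·R).
Arc length L_a = R·θ = 12.7·(91.2°·π/180) = 12.7·1.5917 = 20.22 m
s_u = 1.54·1582·4.41 / (20.22·12.7) = 10744.0 / 256.73 = 41.85 kPa

s_u = 41.8 kPa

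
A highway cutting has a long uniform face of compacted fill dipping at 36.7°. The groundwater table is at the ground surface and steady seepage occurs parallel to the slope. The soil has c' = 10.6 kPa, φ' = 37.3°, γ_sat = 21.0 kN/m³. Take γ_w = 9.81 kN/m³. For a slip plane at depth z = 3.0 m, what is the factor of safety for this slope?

FS = 0.90

With seepage parallel to the slope and the water table at the surface, the effective normal stress on the slip plane uses the buoyant unit weight γ' = γ_sat − γ_w while the driving shear stress uses γ_sat:
FS = [c' + γ' z cos²β tanφ'] / [γ_sat z sinβ cosβ]
γ' = 21.0 − 9.81 = 11.19 kN/m³
Numerator = 10.6 + 11.19·3.0·cos²36.7°·tan37.3° = 10.6 + 11.19·3.0·0.6428·0.7618 = 27.040 kPa
Denominator = 21.0·3.0·sin36.7°·cos36.7° = 21.0·3.0·0.5976·0.8018 = 30.187 kPa
FS = 27.040 / 30.187 = 0.896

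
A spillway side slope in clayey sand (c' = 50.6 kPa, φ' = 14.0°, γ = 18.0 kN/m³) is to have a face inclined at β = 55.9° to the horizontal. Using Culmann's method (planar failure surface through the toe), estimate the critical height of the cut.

H_c = 35.33 m

Culmann's analysis gives the critical failure plane at α_cr = (β + φ')/2 = (55.9 + 14.0)/2 = 35.0°, and the critical height
H_c = (4c'/γ) · sinβ cosφ' / [1 − cos(β − φ')]
    = (4·50.6/18.0) · sin55.9°·cos14.0° / [1 − cos(41.9°)]
    = 11.244 · 0.8281·0.9703 / [1 − 0.7443]
    = 11.244 · 0.8035 / 0.2557
    = 35.33 m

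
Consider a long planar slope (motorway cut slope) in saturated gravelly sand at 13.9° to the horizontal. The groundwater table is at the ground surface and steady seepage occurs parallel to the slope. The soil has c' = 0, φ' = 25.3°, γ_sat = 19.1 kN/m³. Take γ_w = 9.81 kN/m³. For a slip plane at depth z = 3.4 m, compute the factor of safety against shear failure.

FS = 0.93

With seepage parallel to the slope and the water table at the surface, the effective normal stress on the slip plane uses the buoyant unit weight γ' = γ_sat − γ_w while the driving shear stress uses γ_sat:
FS = [c' + γ' z cos²β tanφ'] / [γ_sat z sinβ cosβ]
(For c' = 0 this reduces to FS = (γ'/γ_sat)·tanφ'/tanβ.)
γ' = 19.1 − 9.81 = 9.29 kN/m³
Numerator = 0.0 + 9.29·3.4·cos²13.9°·tan25.3° = 0.0 + 9.29·3.4·0.9423·0.4727 = 14.069 kPa
Denominator = 19.1·3.4·sin13.9°·cos13.9° = 19.1·3.4·0.2402·0.9707 = 15.144 kPa
FS = 14.069 / 15.144 = 0.929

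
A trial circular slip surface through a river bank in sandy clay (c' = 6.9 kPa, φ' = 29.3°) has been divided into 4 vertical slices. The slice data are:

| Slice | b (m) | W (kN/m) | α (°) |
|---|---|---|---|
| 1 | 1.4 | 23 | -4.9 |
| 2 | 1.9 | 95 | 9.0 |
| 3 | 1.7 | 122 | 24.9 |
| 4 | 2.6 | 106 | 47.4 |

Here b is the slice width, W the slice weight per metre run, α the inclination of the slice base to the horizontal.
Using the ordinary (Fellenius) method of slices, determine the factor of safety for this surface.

FS = 1.62

Ordinary method of slices: FS = Σ[c'·Δl_i + (W_i cosα_i)·tanφ'] / Σ W_i sinα_i, with Δl_i = b_i / cosα_i.
Slice 1: Δl = 1.4/cos(-4.9°) = 1.405 m; N'_1 = 23·cos(-4.9°) = 22.9; c'Δl = 9.70; W sinα = -2.0
Slice 2: Δl = 1.9/cos9.0° = 1.924 m; N'_2 = 95·cos9.0° = 93.8; c'Δl = 13.27; W sinα = 14.9
Slice 3: Δl = 1.7/cos24.9° = 1.874 m; N'_3 = 122·cos24.9° = 110.7; c'Δl = 12.93; W sinα = 51.4
Slice 4: Δl = 2.6/cos47.4° = 3.841 m; N'_4 = 106·cos47.4° = 71.7; c'Δl = 26.50; W sinα = 78.0
Σc'Δl = 62.4 kN/m; ΣN' = 299.2 kN/m; ΣW sinα = 142.3 kN/m
Resisting = 62.4 + 299.2·tan29.3° = 62.4 + 167.9 = 230.3 kN/m
FS = 230.3 / 142.3 = 1.618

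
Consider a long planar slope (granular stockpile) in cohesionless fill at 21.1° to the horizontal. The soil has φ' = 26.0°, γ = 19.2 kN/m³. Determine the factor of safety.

For a dry cohesionless infinite slope the factor of safety is FS = tanφ' / tanβ.
FS = tan26.0° / tan21.1° = 0.4877 / 0.3859 = 1.264

FS = 1.26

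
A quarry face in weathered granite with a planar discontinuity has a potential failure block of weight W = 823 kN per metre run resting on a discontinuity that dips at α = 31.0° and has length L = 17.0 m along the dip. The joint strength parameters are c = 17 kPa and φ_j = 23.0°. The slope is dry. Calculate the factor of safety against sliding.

Resolving the block weight along and normal to the plane and applying the Mohr–Coulomb strength on the joint:
N' = W cosα = 823·cos31.0° = 705.4 kN/m
Driving force T = W sinα = 823·sin31.0° = 423.9 kN/m
Resisting force R = c·L + N'·tanφ_j = 17·17.0 + 705.4·tan23.0° = 289.0 + 299.4 = 588.4 kN/m
FS = R / T = 588.4 / 423.9 = 1.388

FS = 1.39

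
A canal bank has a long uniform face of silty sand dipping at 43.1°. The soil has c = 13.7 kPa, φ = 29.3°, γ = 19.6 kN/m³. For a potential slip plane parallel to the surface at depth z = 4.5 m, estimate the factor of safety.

For an infinite slope with a slip plane parallel to the surface (no pore pressure): FS = [c + γz cos²β tanφ] / [γz sinβ cosβ].
γz = 19.6·4.5 = 88.20 kN/m²
Numerator = 13.7 + 88.20·cos²43.1°·tan29.3° = 13.7 + 88.20·0.5331·0.5612 = 40.088 kPa
Denominator = 88.20·sin43.1°·cos43.1° = 88.20·0.6833·0.7302 = 44.003 kPa
FS = 40.088 / 44.003 = 0.911

FS = 0.91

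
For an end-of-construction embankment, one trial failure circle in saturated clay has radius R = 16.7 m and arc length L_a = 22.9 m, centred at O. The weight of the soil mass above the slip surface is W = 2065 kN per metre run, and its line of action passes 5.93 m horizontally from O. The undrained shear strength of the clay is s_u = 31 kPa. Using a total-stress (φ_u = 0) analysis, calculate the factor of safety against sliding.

Taking moments about the centre O, the resisting moment is provided by the undrained shear strength acting along the arc:
M_R = s_u·L_a·R = 31·22.90·16.7 = 11855.3 kN·m/m
M_D = W·d = 2065·5.93 = 12245.4 kN·m/m
FS = M_R / M_D = 11855.3 / 12245.4 = 0.968

FS = 0.97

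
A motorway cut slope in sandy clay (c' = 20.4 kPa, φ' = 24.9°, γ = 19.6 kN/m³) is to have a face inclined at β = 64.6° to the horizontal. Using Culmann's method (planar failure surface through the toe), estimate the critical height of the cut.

H_c = 14.79 m

Culmann's analysis gives the critical failure plane at α_cr = (β + φ')/2 = (64.6 + 24.9)/2 = 44.8°, and the critical height
H_c = (4c'/γ) · sinβ cosφ' / [1 − cos(β − φ')]
    = (4·20.4/19.6) · sin64.6°·cos24.9° / [1 − cos(39.7°)]
    = 4.163 · 0.9033·0.9070 / [1 − 0.7694]
    = 4.163 · 0.8194 / 0.2306
    = 14.79 m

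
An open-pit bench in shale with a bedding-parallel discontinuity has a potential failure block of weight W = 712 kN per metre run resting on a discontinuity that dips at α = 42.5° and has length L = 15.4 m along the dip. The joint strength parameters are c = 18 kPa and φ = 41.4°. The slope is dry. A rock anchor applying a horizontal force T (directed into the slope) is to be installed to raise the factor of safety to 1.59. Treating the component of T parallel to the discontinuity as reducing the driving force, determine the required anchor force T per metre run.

T = 14 kN/m

Resolving forces along and normal to the sliding plane, with the horizontal anchor force T adding T·sinα to the effective normal force and T·cosα acting up the plane against the driving force:
FS = [cL + (W cosα + T sinα) tanφ] / [W sinα − T cosα]
Without the anchor: N' = 524.9 kN/m, driving T_d = 481.0 kN/m, resisting R = 18·15.4 + 524.9·tan41.4° = 740.0 kN/m, FS = 1.54.
Setting FS = 1.59 and solving for T:
1.59·(481.0 − T cos42.5°) = 740.0 + T sin42.5°·tan41.4°
T·(sin42.5°·tan41.4° + 1.59·cos42.5°) = 1.59·481.0 − 740.0
T·(0.6756·0.8816 + 1.59·0.7373) = 764.8 − 740.0 = 24.8
T·1.7679 = 24.8
T = 14.0 kN/m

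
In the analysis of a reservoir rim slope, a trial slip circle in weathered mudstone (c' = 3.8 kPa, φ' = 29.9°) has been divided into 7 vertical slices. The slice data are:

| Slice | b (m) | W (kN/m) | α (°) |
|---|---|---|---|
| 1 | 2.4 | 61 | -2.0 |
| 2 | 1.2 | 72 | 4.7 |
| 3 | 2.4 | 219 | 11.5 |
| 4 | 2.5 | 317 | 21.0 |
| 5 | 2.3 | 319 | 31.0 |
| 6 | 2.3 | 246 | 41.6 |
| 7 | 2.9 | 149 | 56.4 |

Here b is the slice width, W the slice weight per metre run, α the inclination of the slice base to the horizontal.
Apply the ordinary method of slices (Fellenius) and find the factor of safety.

Ordinary method of slices: FS = Σ[c'·Δl_i + (W_i cosα_i)·tanφ'] / Σ W_i sinα_i, with Δl_i = b_i / cosα_i.
Slice 1: Δl = 2.4/cos(-2.0°) = 2.401 m; N'_1 = 61·cos(-2.0°) = 61.0; c'Δl = 9.13; W sinα = -2.1
Slice 2: Δl = 1.2/cos4.7° = 1.204 m; N'_2 = 72·cos4.7° = 71.8; c'Δl = 4.58; W sinα = 5.9
Slice 3: Δl = 2.4/cos11.5° = 2.449 m; N'_3 = 219·cos11.5° = 214.6; c'Δl = 9.31; W sinα = 43.7
Slice 4: Δl = 2.5/cos21.0° = 2.678 m; N'_4 = 317·cos21.0° = 295.9; c'Δl = 10.18; W sinα = 113.6
Slice 5: Δl = 2.3/cos31.0° = 2.683 m; N'_5 = 319·cos31.0° = 273.4; c'Δl = 10.20; W sinα = 164.3
Slice 6: Δl = 2.3/cos41.6° = 3.076 m; N'_6 = 246·cos41.6° = 184.0; c'Δl = 11.69; W sinα = 163.3
Slice 7: Δl = 2.9/cos56.4° = 5.240 m; N'_7 = 149·cos56.4° = 82.5; c'Δl = 19.91; W sinα = 124.1
Σc'Δl = 75.0 kN/m; ΣN' = 1183.1 kN/m; ΣW sinα = 612.8 kN/m
Resisting = 75.0 + 1183.1·tan29.9° = 75.0 + 680.3 = 755.3 kN/m
FS = 755.3 / 612.8 = 1.233

FS = 1.23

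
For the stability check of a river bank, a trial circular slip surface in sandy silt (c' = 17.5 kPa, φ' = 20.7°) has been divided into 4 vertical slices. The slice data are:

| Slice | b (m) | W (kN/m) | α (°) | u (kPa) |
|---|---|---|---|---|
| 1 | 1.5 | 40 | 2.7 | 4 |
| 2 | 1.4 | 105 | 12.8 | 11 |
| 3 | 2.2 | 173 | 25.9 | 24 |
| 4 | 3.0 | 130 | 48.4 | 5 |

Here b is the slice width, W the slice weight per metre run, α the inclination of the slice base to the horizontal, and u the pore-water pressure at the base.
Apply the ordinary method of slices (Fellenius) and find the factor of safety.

FS = 1.41

Ordinary method of slices: FS = Σ[c'·Δl_i + (W_i cosα_i − u_i·Δl_i)·tanφ'] / Σ W_i sinα_i, with Δl_i = b_i / cosα_i.
Slice 1: Δl = 1.5/cos2.7° = 1.502 m; N'_1 = 40·cos2.7° − 4·1.502 = 33.9; c'Δl = 26.28; W sinα = 1.9
Slice 2: Δl = 1.4/cos12.8° = 1.436 m; N'_2 = 105·cos12.8° − 11·1.436 = 86.6; c'Δl = 25.12; W sinα = 23.3
Slice 3: Δl = 2.2/cos25.9° = 2.446 m; N'_3 = 173·cos25.9° − 24·2.446 = 96.9; c'Δl = 42.80; W sinα = 75.6
Slice 4: Δl = 3.0/cos48.4° = 4.519 m; N'_4 = 130·cos48.4° − 5·4.519 = 63.7; c'Δl = 79.08; W sinα = 97.2
Σc'Δl = 173.3 kN/m; ΣN' = 281.2 kN/m; ΣW sinα = 197.9 kN/m
Resisting = 173.3 + 281.2·tan20.7° = 173.3 + 106.3 = 279.5 kN/m
FS = 279.5 / 197.9 = 1.412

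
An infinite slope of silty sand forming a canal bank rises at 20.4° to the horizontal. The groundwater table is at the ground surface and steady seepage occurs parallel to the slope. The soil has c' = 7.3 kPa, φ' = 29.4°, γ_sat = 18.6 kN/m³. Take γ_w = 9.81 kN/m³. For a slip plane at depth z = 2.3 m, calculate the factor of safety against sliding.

FS = 1.24

With seepage parallel to the slope and the water table at the surface, the effective normal stress on the slip plane uses the buoyant unit weight γ' = γ_sat − γ_w while the driving shear stress uses γ_sat:
FS = [c' + γ' z cos²β tanφ'] / [γ_sat z sinβ cosβ]
γ' = 18.6 − 9.81 = 8.79 kN/m³
Numerator = 7.3 + 8.79·2.3·cos²20.4°·tan29.4° = 7.3 + 8.79·2.3·0.8785·0.5635 = 17.308 kPa
Denominator = 18.6·2.3·sin20.4°·cos20.4° = 18.6·2.3·0.3486·0.9373 = 13.977 kPa
FS = 17.308 / 13.977 = 1.238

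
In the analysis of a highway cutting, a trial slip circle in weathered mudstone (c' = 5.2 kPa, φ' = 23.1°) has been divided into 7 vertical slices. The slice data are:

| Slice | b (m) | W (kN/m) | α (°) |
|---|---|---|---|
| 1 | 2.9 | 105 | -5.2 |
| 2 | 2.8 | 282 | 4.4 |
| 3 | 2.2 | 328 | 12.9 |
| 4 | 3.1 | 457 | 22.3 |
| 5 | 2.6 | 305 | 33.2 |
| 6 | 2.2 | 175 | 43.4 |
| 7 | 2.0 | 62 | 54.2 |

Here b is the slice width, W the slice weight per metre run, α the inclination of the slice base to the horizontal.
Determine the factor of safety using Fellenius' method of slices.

FS = 1.29

Ordinary method of slices: FS = Σ[c'·Δl_i + (W_i cosα_i)·tanφ'] / Σ W_i sinα_i, with Δl_i = b_i / cosα_i.
Slice 1: Δl = 2.9/cos(-5.2°) = 2.912 m; N'_1 = 105·cos(-5.2°) = 104.6; c'Δl = 15.14; W sinα = -9.5
Slice 2: Δl = 2.8/cos4.4° = 2.808 m; N'_2 = 282·cos4.4° = 281.2; c'Δl = 14.60; W sinα = 21.6
Slice 3: Δl = 2.2/cos12.9° = 2.257 m; N'_3 = 328·cos12.9° = 319.7; c'Δl = 11.74; W sinα = 73.2
Slice 4: Δl = 3.1/cos22.3° = 3.351 m; N'_4 = 457·cos22.3° = 422.8; c'Δl = 17.42; W sinα = 173.4
Slice 5: Δl = 2.6/cos33.2° = 3.107 m; N'_5 = 305·cos33.2° = 255.2; c'Δl = 16.16; W sinα = 167.0
Slice 6: Δl = 2.2/cos43.4° = 3.028 m; N'_6 = 175·cos43.4° = 127.2; c'Δl = 15.75; W sinα = 120.2
Slice 7: Δl = 2.0/cos54.2° = 3.419 m; N'_7 = 62·cos54.2° = 36.3; c'Δl = 17.78; W sinα = 50.3
Σc'Δl = 108.6 kN/m; ΣN' = 1546.9 kN/m; ΣW sinα = 596.3 kN/m
Resisting = 108.6 + 1546.9·tan23.1° = 108.6 + 659.8 = 768.4 kN/m
FS = 768.4 / 596.3 = 1.289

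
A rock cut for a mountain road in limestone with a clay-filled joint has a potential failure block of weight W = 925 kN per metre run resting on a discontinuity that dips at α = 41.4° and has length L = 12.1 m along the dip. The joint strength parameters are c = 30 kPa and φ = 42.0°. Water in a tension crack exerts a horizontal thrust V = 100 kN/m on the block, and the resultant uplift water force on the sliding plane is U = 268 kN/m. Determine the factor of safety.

FS = 1.00

Resolving the block weight along and normal to the plane and applying the Mohr–Coulomb strength on the joint:
N' = W cosα − U − V sinα = 925·cos41.4° − 268 − 100·sin41.4° = 359.7 kN/m
Driving force T = W sinα + V cosα = 925·sin41.4° + 100·cos41.4° = 686.7 kN/m
Resisting force R = c·L + N'·tanφ = 30·12.1 + 359.7·tan42.0° = 363.0 + 323.9 = 686.9 kN/m
FS = R / T = 686.9 / 686.7 = 1.000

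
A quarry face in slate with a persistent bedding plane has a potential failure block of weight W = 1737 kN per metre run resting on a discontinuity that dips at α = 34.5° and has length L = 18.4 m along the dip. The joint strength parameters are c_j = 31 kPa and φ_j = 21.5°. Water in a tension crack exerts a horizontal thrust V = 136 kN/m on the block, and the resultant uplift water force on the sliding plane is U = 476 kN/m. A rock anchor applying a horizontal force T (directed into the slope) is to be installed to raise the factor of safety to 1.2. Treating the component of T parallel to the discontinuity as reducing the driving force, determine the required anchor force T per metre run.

T = 329 kN/m

Resolving forces along and normal to the sliding plane, with the horizontal anchor force T adding T·sinα to the effective normal force and T·cosα acting up the plane against the driving force:
FS = [c_jL + (W cosα − U − V sinα + T sinα) tanφ_j] / [W sinα + V cosα − T cosα]
Without the anchor: N' = 878.5 kN/m, driving T_d = 1095.9 kN/m, resisting R = 31·18.4 + 878.5·tan21.5° = 916.4 kN/m, FS = 0.84.
Setting FS = 1.2 and solving for T:
1.2·(1095.9 − T cos34.5°) = 916.4 + T sin34.5°·tan21.5°
T·(sin34.5°·tan21.5° + 1.2·cos34.5°) = 1.2·1095.9 − 916.4
T·(0.5664·0.3939 + 1.2·0.8241) = 1315.1 − 916.4 = 398.7
T·1.2121 = 398.7
T = 328.9 kN/m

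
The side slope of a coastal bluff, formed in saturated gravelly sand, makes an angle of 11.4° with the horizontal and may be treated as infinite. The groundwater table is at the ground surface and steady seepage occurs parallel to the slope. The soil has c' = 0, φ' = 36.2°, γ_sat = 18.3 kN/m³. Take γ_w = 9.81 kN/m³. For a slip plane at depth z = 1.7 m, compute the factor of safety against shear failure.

With seepage parallel to the slope and the water table at the surface, the effective normal stress on the slip plane uses the buoyant unit weight γ' = γ_sat − γ_w while the driving shear stress uses γ_sat:
FS = [c' + γ' z cos²β tanφ'] / [γ_sat z sinβ cosβ]
(For c' = 0 this reduces to FS = (γ'/γ_sat)·tanφ'/tanβ.)
γ' = 18.3 − 9.81 = 8.49 kN/m³
Numerator = 0.0 + 8.49·1.7·cos²11.4°·tan36.2° = 0.0 + 8.49·1.7·0.9609·0.7319 = 10.151 kPa
Denominator = 18.3·1.7·sin11.4°·cos11.4° = 18.3·1.7·0.1977·0.9803 = 6.028 kPa
FS = 10.151 / 6.028 = 1.684

FS = 1.68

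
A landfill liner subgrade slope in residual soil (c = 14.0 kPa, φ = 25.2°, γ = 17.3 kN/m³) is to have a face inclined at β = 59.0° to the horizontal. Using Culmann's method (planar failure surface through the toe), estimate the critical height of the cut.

Culmann's analysis gives the critical failure plane at α_cr = (β + φ)/2 = (59.0 + 25.2)/2 = 42.1°, and the critical height
H_c = (4c/γ) · sinβ cosφ / [1 − cos(β − φ)]
    = (4·14.0/17.3) · sin59.0°·cos25.2° / [1 − cos(33.8°)]
    = 3.237 · 0.8572·0.9048 / [1 − 0.8310]
    = 3.237 · 0.7756 / 0.1690
    = 14.85 m

H_c = 14.85 m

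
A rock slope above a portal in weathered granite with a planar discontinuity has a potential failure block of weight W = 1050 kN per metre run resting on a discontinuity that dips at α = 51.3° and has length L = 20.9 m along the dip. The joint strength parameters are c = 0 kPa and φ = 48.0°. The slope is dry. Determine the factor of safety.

FS = 0.89

Resolving the block weight along and normal to the plane and applying the Mohr–Coulomb strength on the joint:
N' = W cosα = 1050·cos51.3° = 656.5 kN/m
Driving force T = W sinα = 1050·sin51.3° = 819.5 kN/m
Resisting force R = c·L + N'·tanφ = 0·20.9 + 656.5·tan48.0° = 0.0 + 729.1 = 729.1 kN/m
FS = R / T = 729.1 / 819.5 = 0.890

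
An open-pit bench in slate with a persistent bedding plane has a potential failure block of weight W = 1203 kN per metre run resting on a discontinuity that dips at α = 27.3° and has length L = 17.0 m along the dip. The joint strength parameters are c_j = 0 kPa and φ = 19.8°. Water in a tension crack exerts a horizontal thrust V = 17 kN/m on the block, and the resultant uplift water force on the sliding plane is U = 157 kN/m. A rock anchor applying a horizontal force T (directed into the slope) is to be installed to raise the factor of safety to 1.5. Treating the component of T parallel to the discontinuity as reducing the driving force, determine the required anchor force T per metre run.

T = 350 kN/m

Resolving forces along and normal to the sliding plane, with the horizontal anchor force T adding T·sinα to the effective normal force and T·cosα acting up the plane against the driving force:
FS = [c_jL + (W cosα − U − V sinα + T sinα) tanφ] / [W sinα + V cosα − T cosα]
Without the anchor: N' = 904.2 kN/m, driving T_d = 566.9 kN/m, resisting R = 0·17.0 + 904.2·tan19.8° = 325.5 kN/m, FS = 0.57.
Setting FS = 1.5 and solving for T:
1.5·(566.9 − T cos27.3°) = 325.5 + T sin27.3°·tan19.8°
T·(sin27.3°·tan19.8° + 1.5·cos27.3°) = 1.5·566.9 − 325.5
T·(0.4586·0.3600 + 1.5·0.8886) = 850.3 − 325.5 = 524.8
T·1.4980 = 524.8
T = 350.3 kN/m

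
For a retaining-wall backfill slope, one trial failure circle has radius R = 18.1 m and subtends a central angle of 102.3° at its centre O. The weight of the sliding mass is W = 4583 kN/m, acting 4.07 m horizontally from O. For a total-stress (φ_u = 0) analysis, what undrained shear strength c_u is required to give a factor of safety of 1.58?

FS = c_u·L_a·R / (W·d), so c_u = FS·W·d / (L_a·R).
Arc length L_a = R·θ = 18.1·(102.3°·π/180) = 18.1·1.7855 = 32.32 m
c_u = 1.58·4583·4.07 / (32.32·18.1) = 29471.4 / 584.94 = 50.38 kPa

c_u = 50.4 kPa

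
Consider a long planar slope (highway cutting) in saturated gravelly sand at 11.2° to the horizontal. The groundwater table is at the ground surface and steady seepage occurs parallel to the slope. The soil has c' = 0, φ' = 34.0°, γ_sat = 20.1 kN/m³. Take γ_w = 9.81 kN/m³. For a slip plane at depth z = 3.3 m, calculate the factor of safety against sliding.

FS = 1.74

With seepage parallel to the slope and the water table at the surface, the effective normal stress on the slip plane uses the buoyant unit weight γ' = γ_sat − γ_w while the driving shear stress uses γ_sat:
FS = [c' + γ' z cos²β tanφ'] / [γ_sat z sinβ cosβ]
(For c' = 0 this reduces to FS = (γ'/γ_sat)·tanφ'/tanβ.)
γ' = 20.1 − 9.81 = 10.29 kN/m³
Numerator = 0.0 + 10.29·3.3·cos²11.2°·tan34.0° = 0.0 + 10.29·3.3·0.9623·0.6745 = 22.040 kPa
Denominator = 20.1·3.3·sin11.2°·cos11.2° = 20.1·3.3·0.1942·0.9810 = 12.638 kPa
FS = 22.040 / 12.638 = 1.744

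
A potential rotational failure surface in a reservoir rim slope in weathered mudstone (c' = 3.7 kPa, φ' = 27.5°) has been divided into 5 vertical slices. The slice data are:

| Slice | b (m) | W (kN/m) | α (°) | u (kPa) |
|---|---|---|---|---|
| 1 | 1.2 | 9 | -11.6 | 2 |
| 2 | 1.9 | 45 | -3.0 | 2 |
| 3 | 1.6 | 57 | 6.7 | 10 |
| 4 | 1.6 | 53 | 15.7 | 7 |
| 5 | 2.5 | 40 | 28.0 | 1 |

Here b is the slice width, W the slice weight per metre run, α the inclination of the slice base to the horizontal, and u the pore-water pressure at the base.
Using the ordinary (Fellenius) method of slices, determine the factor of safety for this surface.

Ordinary method of slices: FS = Σ[c'·Δl_i + (W_i cosα_i − u_i·Δl_i)·tanφ'] / Σ W_i sinα_i, with Δl_i = b_i / cosα_i.
Slice 1: Δl = 1.2/cos(-11.6°) = 1.225 m; N'_1 = 9·cos(-11.6°) − 2·1.225 = 6.4; c'Δl = 4.53; W sinα = -1.8
Slice 2: Δl = 1.9/cos(-3.0°) = 1.903 m; N'_2 = 45·cos(-3.0°) − 2·1.903 = 41.1; c'Δl = 7.04; W sinα = -2.4
Slice 3: Δl = 1.6/cos6.7° = 1.611 m; N'_3 = 57·cos6.7° − 10·1.611 = 40.5; c'Δl = 5.96; W sinα = 6.7
Slice 4: Δl = 1.6/cos15.7° = 1.662 m; N'_4 = 53·cos15.7° − 7·1.662 = 39.4; c'Δl = 6.15; W sinα = 14.3
Slice 5: Δl = 2.5/cos28.0° = 2.831 m; N'_5 = 40·cos28.0° − 1·2.831 = 32.5; c'Δl = 10.48; W sinα = 18.8
Σc'Δl = 34.2 kN/m; ΣN' = 159.9 kN/m; ΣW sinα = 35.6 kN/m
Resisting = 34.2 + 159.9·tan27.5° = 34.2 + 83.2 = 117.4 kN/m
FS = 117.4 / 35.6 = 3.297

FS = 3.30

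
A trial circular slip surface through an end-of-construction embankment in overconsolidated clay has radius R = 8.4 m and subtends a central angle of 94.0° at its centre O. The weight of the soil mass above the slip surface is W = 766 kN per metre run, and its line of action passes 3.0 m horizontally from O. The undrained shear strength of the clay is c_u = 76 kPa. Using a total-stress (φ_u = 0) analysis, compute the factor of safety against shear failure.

FS = 3.83

Taking moments about the centre O, the resisting moment is provided by the undrained shear strength acting along the arc:
Arc length L_a = R·θ = 8.4·(94.0°·π/180) = 8.4·1.6406 = 13.78 m
M_R = c_u·L_a·R = 76·13.78·8.4 = 8797.9 kN·m/m
M_D = W·d = 766·3.0 = 2298.0 kN·m/m
FS = M_R / M_D = 8797.9 / 2298.0 = 3.828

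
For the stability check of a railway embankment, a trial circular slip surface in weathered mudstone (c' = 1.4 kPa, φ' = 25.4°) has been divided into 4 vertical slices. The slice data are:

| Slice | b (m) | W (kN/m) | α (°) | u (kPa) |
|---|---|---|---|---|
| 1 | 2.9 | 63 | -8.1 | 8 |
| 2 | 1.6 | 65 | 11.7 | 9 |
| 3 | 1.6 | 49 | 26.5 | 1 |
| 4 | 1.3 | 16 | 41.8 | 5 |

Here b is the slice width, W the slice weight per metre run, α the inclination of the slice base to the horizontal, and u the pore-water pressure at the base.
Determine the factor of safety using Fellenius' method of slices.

Ordinary method of slices: FS = Σ[c'·Δl_i + (W_i cosα_i − u_i·Δl_i)·tanφ'] / Σ W_i sinα_i, with Δl_i = b_i / cosα_i.
Slice 1: Δl = 2.9/cos(-8.1°) = 2.929 m; N'_1 = 63·cos(-8.1°) − 8·2.929 = 38.9; c'Δl = 4.10; W sinα = -8.9
Slice 2: Δl = 1.6/cos11.7° = 1.634 m; N'_2 = 65·cos11.7° − 9·1.634 = 48.9; c'Δl = 2.29; W sinα = 13.2
Slice 3: Δl = 1.6/cos26.5° = 1.788 m; N'_3 = 49·cos26.5° − 1·1.788 = 42.1; c'Δl = 2.50; W sinα = 21.9
Slice 4: Δl = 1.3/cos41.8° = 1.744 m; N'_4 = 16·cos41.8° − 5·1.744 = 3.2; c'Δl = 2.44; W sinα = 10.7
Σc'Δl = 11.3 kN/m; ΣN' = 133.2 kN/m; ΣW sinα = 36.8 kN/m
Resisting = 11.3 + 133.2·tan25.4° = 11.3 + 63.2 = 74.6 kN/m
FS = 74.6 / 36.8 = 2.024

FS = 2.02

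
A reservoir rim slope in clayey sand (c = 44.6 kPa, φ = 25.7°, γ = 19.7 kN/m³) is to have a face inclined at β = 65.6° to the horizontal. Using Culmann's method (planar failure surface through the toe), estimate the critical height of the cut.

Culmann's analysis gives the critical failure plane at α_cr = (β + φ)/2 = (65.6 + 25.7)/2 = 45.6°, and the critical height
H_c = (4c/γ) · sinβ cosφ / [1 − cos(β − φ)]
    = (4·44.6/19.7) · sin65.6°·cos25.7° / [1 − cos(39.9°)]
    = 9.056 · 0.9107·0.9011 / [1 − 0.7672]
    = 9.056 · 0.8206 / 0.2328
    = 31.92 m

H_c = 31.92 m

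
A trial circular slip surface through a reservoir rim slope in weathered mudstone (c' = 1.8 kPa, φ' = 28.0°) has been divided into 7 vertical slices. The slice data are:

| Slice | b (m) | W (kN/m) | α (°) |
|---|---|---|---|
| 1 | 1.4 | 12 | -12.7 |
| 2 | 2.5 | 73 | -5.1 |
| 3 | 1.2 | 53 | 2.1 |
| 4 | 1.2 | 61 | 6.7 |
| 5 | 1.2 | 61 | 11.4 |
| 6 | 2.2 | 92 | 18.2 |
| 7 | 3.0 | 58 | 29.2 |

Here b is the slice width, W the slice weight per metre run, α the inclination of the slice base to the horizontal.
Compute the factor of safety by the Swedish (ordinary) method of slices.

FS = 3.40

Ordinary method of slices: FS = Σ[c'·Δl_i + (W_i cosα_i)·tanφ'] / Σ W_i sinα_i, with Δl_i = b_i / cosα_i.
Slice 1: Δl = 1.4/cos(-12.7°) = 1.435 m; N'_1 = 12·cos(-12.7°) = 11.7; c'Δl = 2.58; W sinα = -2.6
Slice 2: Δl = 2.5/cos(-5.1°) = 2.510 m; N'_2 = 73·cos(-5.1°) = 72.7; c'Δl = 4.52; W sinα = -6.5
Slice 3: Δl = 1.2/cos2.1° = 1.201 m; N'_3 = 53·cos2.1° = 53.0; c'Δl = 2.16; W sinα = 1.9
Slice 4: Δl = 1.2/cos6.7° = 1.208 m; N'_4 = 61·cos6.7° = 60.6; c'Δl = 2.17; W sinα = 7.1
Slice 5: Δl = 1.2/cos11.4° = 1.224 m; N'_5 = 61·cos11.4° = 59.8; c'Δl = 2.20; W sinα = 12.1
Slice 6: Δl = 2.2/cos18.2° = 2.316 m; N'_6 = 92·cos18.2° = 87.4; c'Δl = 4.17; W sinα = 28.7
Slice 7: Δl = 3.0/cos29.2° = 3.437 m; N'_7 = 58·cos29.2° = 50.6; c'Δl = 6.19; W sinα = 28.3
Σc'Δl = 24.0 kN/m; ΣN' = 395.8 kN/m; ΣW sinα = 69.0 kN/m
Resisting = 24.0 + 395.8·tan28.0° = 24.0 + 210.4 = 234.4 kN/m
FS = 234.4 / 69.0 = 3.397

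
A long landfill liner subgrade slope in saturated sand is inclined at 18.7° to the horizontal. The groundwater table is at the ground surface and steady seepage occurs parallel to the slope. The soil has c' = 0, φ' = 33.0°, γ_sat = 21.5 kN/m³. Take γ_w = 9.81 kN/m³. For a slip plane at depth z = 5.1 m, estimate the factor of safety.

FS = 1.04

With seepage parallel to the slope and the water table at the surface, the effective normal stress on the slip plane uses the buoyant unit weight γ' = γ_sat − γ_w while the driving shear stress uses γ_sat:
FS = [c' + γ' z cos²β tanφ'] / [γ_sat z sinβ cosβ]
(For c' = 0 this reduces to FS = (γ'/γ_sat)·tanφ'/tanβ.)
γ' = 21.5 − 9.81 = 11.69 kN/m³
Numerator = 0.0 + 11.69·5.1·cos²18.7°·tan33.0° = 0.0 + 11.69·5.1·0.8972·0.6494 = 34.737 kPa
Denominator = 21.5·5.1·sin18.7°·cos18.7° = 21.5·5.1·0.3206·0.9472 = 33.299 kPa
FS = 34.737 / 33.299 = 1.043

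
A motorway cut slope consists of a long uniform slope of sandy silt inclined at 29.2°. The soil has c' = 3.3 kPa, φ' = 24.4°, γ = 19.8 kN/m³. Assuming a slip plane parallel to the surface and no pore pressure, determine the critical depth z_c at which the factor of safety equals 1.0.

z_c = 2.08 m

Setting FS = 1.00 in FS = [c' + γz cos²β tanφ'] / [γz sinβ cosβ] and solving for z:
z = c' / [γ cosβ (FS·sinβ − cosβ·tanφ')]
  = 3.3 / [19.8·cos29.2°·(1.00·sin29.2° − cos29.2°·tan24.4°)]
  = 3.3 / [19.8·0.8729·(1.00·0.4879 − 0.8729·0.4536)]
  = 3.3 / 1.5881 = 2.078 m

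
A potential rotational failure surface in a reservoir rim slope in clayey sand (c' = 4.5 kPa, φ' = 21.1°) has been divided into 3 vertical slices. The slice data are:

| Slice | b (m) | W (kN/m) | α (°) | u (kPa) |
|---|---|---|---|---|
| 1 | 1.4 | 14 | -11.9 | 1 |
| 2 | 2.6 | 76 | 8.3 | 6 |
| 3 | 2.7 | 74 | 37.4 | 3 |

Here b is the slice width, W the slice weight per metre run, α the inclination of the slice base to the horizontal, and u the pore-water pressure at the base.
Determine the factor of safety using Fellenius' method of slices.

FS = 1.51

Ordinary method of slices: FS = Σ[c'·Δl_i + (W_i cosα_i − u_i·Δl_i)·tanφ'] / Σ W_i sinα_i, with Δl_i = b_i / cosα_i.
Slice 1: Δl = 1.4/cos(-11.9°) = 1.431 m; N'_1 = 14·cos(-11.9°) − 1·1.431 = 12.3; c'Δl = 6.44; W sinα = -2.9
Slice 2: Δl = 2.6/cos8.3° = 2.628 m; N'_2 = 76·cos8.3° − 6·2.628 = 59.4; c'Δl = 11.82; W sinα = 11.0
Slice 3: Δl = 2.7/cos37.4° = 3.399 m; N'_3 = 74·cos37.4° − 3·3.399 = 48.6; c'Δl = 15.29; W sinα = 44.9
Σc'Δl = 33.6 kN/m; ΣN' = 120.3 kN/m; ΣW sinα = 53.0 kN/m
Resisting = 33.6 + 120.3·tan21.1° = 33.6 + 46.4 = 80.0 kN/m
FS = 80.0 / 53.0 = 1.508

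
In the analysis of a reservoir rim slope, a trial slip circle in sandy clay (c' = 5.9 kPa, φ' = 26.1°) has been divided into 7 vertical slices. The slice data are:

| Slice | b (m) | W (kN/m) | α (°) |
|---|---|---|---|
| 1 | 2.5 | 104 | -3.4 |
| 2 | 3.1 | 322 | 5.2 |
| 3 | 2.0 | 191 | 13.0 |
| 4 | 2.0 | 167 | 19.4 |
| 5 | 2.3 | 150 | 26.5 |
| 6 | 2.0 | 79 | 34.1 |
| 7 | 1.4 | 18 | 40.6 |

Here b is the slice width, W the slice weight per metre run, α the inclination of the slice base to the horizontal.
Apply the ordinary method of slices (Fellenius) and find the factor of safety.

FS = 2.37

Ordinary method of slices: FS = Σ[c'·Δl_i + (W_i cosα_i)·tanφ'] / Σ W_i sinα_i, with Δl_i = b_i / cosα_i.
Slice 1: Δl = 2.5/cos(-3.4°) = 2.504 m; N'_1 = 104·cos(-3.4°) = 103.8; c'Δl = 14.78; W sinα = -6.2
Slice 2: Δl = 3.1/cos5.2° = 3.113 m; N'_2 = 322·cos5.2° = 320.7; c'Δl = 18.37; W sinα = 29.2
Slice 3: Δl = 2.0/cos13.0° = 2.053 m; N'_3 = 191·cos13.0° = 186.1; c'Δl = 12.11; W sinα = 43.0
Slice 4: Δl = 2.0/cos19.4° = 2.120 m; N'_4 = 167·cos19.4° = 157.5; c'Δl = 12.51; W sinα = 55.5
Slice 5: Δl = 2.3/cos26.5° = 2.570 m; N'_5 = 150·cos26.5° = 134.2; c'Δl = 15.16; W sinα = 66.9
Slice 6: Δl = 2.0/cos34.1° = 2.415 m; N'_6 = 79·cos34.1° = 65.4; c'Δl = 14.25; W sinα = 44.3
Slice 7: Δl = 1.4/cos40.6° = 1.844 m; N'_7 = 18·cos40.6° = 13.7; c'Δl = 10.88; W sinα = 11.7
Σc'Δl = 98.1 kN/m; ΣN' = 981.4 kN/m; ΣW sinα = 244.4 kN/m
Resisting = 98.1 + 981.4·tan26.1° = 98.1 + 480.8 = 578.9 kN/m
FS = 578.9 / 244.4 = 2.369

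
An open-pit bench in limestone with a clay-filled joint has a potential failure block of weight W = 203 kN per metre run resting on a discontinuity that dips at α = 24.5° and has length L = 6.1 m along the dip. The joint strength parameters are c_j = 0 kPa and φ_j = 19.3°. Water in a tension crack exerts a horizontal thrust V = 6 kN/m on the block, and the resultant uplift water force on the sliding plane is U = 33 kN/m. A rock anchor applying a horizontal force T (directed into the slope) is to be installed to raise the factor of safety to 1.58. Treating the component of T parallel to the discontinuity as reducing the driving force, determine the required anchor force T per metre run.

T = 56 kN/m

Resolving forces along and normal to the sliding plane, with the horizontal anchor force T adding T·sinα to the effective normal force and T·cosα acting up the plane against the driving force:
FS = [c_jL + (W cosα − U − V sinα + T sinα) tanφ_j] / [W sinα + V cosα − T cosα]
Without the anchor: N' = 149.2 kN/m, driving T_d = 89.6 kN/m, resisting R = 0·6.1 + 149.2·tan19.3° = 52.3 kN/m, FS = 0.58.
Setting FS = 1.58 and solving for T:
1.58·(89.6 − T cos24.5°) = 52.3 + T sin24.5°·tan19.3°
T·(sin24.5°·tan19.3° + 1.58·cos24.5°) = 1.58·89.6 − 52.3
T·(0.4147·0.3502 + 1.58·0.9100) = 141.6 − 52.3 = 89.4
T·1.5830 = 89.4
T = 56.5 kN/m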